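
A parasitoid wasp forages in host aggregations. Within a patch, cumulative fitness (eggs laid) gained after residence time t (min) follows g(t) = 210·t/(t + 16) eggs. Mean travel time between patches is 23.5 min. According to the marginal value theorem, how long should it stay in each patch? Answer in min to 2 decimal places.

Optimal t* satisfies g'(t*) = g(t*)/(T + t*).
g'(t) = 210·16/(t + 16)². Setting 210·16/(t+16)² = 210t/[(t+16)(23.5+t)] gives 16(23.5+t) = t(t+16), so t² = 16×23.5 = 376.
t* = √376 = 19.39 min.

19.39 min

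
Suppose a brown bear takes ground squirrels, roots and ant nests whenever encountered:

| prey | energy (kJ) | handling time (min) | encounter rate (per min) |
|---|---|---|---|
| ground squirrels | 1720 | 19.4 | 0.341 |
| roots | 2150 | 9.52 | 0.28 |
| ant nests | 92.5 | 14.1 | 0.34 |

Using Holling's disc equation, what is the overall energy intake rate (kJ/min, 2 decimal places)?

R = (0.341×1720 + 0.28×2150 + 0.34×92.5) / (1 + 0.341×19.4 + 0.28×9.52 + 0.34×14.1) = 1220/15.08 = 80.93 kJ/min.

80.93 kJ/min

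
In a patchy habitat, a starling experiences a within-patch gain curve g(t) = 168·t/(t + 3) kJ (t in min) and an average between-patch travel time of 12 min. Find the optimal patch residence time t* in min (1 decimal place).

Optimal t* satisfies g'(t*) = g(t*)/(T + t*).
g'(t) = 168·3/(t + 3)². Setting 168·3/(t+3)² = 168t/[(t+3)(12+t)] gives 3(12+t) = t(t+3), so t² = 3×12 = 36.
t* = √36 = 6 min.

6.0 min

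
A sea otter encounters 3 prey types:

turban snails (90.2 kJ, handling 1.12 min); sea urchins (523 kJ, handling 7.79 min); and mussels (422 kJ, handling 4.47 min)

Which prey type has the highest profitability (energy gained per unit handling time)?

In descending order of E/h:
mussels: 422/4.47 = 94.4 kJ/min
turban snails: 90.2/1.12 = 80.5 kJ/min
sea urchins: 523/7.79 = 67.1 kJ/min

mussels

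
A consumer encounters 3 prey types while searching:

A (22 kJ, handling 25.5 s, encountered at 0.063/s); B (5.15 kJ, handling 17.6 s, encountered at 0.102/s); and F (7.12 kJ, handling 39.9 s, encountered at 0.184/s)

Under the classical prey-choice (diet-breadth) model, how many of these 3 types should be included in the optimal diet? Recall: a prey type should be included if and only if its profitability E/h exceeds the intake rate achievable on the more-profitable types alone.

E/h in descending order: A 0.863, B 0.293, F 0.178 kJ/s. The optimal diet is the largest prefix of this list for which every included type satisfies E_i/h_i > R on the types above it.
Rate on top 1: 0.5317. B: 0.293 < 0.5317 → exclude; stop.
Optimal diet: A — 1 of 3 types.

1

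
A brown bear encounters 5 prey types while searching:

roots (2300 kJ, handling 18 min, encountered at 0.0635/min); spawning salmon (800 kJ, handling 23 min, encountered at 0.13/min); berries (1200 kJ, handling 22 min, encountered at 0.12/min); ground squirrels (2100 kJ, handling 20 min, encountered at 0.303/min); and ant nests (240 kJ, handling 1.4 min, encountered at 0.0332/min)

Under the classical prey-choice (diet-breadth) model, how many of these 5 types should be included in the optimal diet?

3

Profitabilities (E/h, kJ/min): ant nests 171, roots 128, ground squirrels 105, berries 54.5, spawning salmon 34.8. Add prey in this order while the next type's profitability exceeds the intake rate on those already taken.
Rate on top 1: 7.614. roots: 128 > 7.614 → include.
Rate on top 2: 70.34. ground squirrels: 105 > 70.34 → include.
Rate on top 3: 95.8. berries: 54.5 < 95.8 → exclude; stop.
Optimal diet: ant nests, roots, ground squirrels — 3 of 5 types.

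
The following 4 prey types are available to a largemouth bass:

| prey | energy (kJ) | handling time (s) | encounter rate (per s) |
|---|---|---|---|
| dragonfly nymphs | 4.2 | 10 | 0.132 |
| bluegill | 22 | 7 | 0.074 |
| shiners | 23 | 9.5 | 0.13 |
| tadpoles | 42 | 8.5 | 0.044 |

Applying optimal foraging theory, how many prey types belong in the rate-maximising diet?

Rank by E/h (kJ/s): tadpoles 4.94, bluegill 3.14, shiners 2.42, dragonfly nymphs 0.42. Include each in turn until the next type's E/h falls below the running intake rate.
Rate on top 1: 1.345. bluegill: 3.14 > 1.345 → include.
Rate on top 2: 1.837. shiners: 2.42 > 1.837 → include.
Rate on top 3: 2.068. dragonfly nymphs: 0.42 < 2.068 → exclude; stop.
Optimal diet: tadpoles, bluegill, shiners — 3 of 4 types.

3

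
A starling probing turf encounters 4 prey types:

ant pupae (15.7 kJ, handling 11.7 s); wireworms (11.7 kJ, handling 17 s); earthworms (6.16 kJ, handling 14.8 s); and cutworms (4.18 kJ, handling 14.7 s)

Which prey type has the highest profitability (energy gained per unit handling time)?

ant pupae

Profitability E/h (kJ/s): ant pupae = 15.7/11.7 = 1.34, wireworms = 11.7/17 = 0.688, earthworms = 6.16/14.8 = 0.416, cutworms = 4.18/14.7 = 0.284.
Ranked: ant pupae > wireworms > earthworms > cutworms.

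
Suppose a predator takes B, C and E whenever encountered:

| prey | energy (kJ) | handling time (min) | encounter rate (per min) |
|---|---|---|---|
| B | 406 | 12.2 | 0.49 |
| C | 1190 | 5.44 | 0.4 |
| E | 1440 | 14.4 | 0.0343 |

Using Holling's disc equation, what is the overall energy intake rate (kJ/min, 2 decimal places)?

R = (0.49×406 + 0.4×1190 + 0.0343×1440) / (1 + 0.49×12.2 + 0.4×5.44 + 0.0343×14.4) = 724.3/9.648 = 75.08 kJ/min.

75.08 kJ/min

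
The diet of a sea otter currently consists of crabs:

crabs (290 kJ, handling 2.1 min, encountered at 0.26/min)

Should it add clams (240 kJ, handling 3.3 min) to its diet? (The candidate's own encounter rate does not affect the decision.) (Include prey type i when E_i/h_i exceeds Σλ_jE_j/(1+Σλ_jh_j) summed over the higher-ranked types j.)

Intake rate on the current diet: R = (0.26×290) / (1 + 0.26×2.1) = 75.4/1.546 = 48.77 kJ/min.
clams: E/h = 240/3.3 = 72.73 kJ/min.
Since 72.73 > R, including clams increases the long-run rate.

Yes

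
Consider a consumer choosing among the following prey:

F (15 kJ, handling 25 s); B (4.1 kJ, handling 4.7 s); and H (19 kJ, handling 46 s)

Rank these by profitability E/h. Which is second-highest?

Profitability E/h (kJ/s): F = 15/25 = 0.6, B = 4.1/4.7 = 0.872, H = 19/46 = 0.413.
Ranked: B > F > H.

F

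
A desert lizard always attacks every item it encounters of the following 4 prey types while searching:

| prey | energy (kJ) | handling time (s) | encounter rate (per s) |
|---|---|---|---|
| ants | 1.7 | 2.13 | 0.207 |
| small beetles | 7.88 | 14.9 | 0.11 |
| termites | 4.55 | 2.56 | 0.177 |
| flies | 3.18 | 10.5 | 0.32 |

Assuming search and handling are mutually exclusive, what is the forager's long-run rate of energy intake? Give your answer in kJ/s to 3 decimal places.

R = Σλ_iE_i / (1 + Σλ_ih_i)
Numerator: 0.207×1.7 + 0.11×7.88 + 0.177×4.55 + 0.32×3.18 = 3.042
Denominator: 1 + 0.207×2.13 + 0.11×14.9 + 0.177×2.56 + 0.32×10.5 = 6.893
R = 3.042/6.893 = 0.4413 kJ/s

0.441 kJ/s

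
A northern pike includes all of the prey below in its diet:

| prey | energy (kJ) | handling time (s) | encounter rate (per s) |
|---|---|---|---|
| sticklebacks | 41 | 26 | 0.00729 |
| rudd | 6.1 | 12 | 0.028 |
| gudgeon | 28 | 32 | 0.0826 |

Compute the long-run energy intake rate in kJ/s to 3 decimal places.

Energy encountered per unit search time: 0.00729×41 + 0.028×6.1 + 0.0826×28 = 2.782 kJ/s.
Handling time per unit search time: 0.00729×26 + 0.028×12 + 0.0826×32 = 3.169.
Rate = 2.782/(1 + 3.169) = 0.6675 kJ/s.

0.667 kJ/s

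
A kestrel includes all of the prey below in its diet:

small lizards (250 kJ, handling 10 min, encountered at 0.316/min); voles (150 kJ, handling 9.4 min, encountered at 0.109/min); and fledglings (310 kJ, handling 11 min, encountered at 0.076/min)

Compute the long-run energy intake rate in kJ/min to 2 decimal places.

R = Σλ_iE_i / (1 + Σλ_ih_i)
Numerator: 0.316×250 + 0.109×150 + 0.076×310 = 118.9
Denominator: 1 + 0.316×10 + 0.109×9.4 + 0.076×11 = 6.021
R = 118.9/6.021 = 19.75 kJ/min

19.75 kJ/min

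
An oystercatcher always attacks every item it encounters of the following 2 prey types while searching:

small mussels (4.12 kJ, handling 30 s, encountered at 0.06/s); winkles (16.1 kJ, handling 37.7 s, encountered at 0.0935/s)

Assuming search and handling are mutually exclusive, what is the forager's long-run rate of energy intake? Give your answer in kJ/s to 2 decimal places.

0.28 kJ/s

R = Σλ_iE_i / (1 + Σλ_ih_i)
Numerator: 0.06×4.12 + 0.0935×16.1 = 1.753
Denominator: 1 + 0.06×30 + 0.0935×37.7 = 6.325
R = 1.753/6.325 = 0.2771 kJ/s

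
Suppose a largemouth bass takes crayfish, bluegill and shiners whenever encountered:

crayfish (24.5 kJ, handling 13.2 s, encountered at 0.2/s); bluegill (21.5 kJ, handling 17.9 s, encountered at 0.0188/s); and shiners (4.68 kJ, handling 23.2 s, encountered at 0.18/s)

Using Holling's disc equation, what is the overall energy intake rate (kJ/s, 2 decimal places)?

0.75 kJ/s

R = (0.2×24.5 + 0.0188×21.5 + 0.18×4.68) / (1 + 0.2×13.2 + 0.0188×17.9 + 0.18×23.2) = 6.147/8.153 = 0.754 kJ/s.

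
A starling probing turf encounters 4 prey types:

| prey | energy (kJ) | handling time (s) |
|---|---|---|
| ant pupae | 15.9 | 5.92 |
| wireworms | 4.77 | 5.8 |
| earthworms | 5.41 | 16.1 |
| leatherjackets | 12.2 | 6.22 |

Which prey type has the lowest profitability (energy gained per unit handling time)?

earthworms

In descending order of E/h:
ant pupae: 15.9/5.92 = 2.69 kJ/s
leatherjackets: 12.2/6.22 = 1.96 kJ/s
wireworms: 4.77/5.8 = 0.822 kJ/s
earthworms: 5.41/16.1 = 0.336 kJ/s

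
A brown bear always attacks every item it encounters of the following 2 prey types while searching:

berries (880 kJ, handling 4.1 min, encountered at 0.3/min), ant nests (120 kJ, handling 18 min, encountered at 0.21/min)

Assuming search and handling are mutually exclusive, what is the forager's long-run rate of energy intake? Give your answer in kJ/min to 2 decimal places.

Energy encountered per unit search time: 0.3×880 + 0.21×120 = 289.2 kJ/min.
Handling time per unit search time: 0.3×4.1 + 0.21×18 = 5.01.
Rate = 289.2/(1 + 5.01) = 48.12 kJ/min.

48.12 kJ/min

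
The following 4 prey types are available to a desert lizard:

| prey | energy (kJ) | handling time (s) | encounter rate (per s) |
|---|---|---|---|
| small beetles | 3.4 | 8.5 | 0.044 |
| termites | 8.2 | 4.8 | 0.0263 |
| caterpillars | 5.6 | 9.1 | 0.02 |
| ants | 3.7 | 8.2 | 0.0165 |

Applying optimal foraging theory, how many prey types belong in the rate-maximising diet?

4

E/h in descending order: termites 1.71, caterpillars 0.615, ants 0.451, small beetles 0.4 kJ/s. The optimal diet is the largest prefix of this list for which every included type satisfies E_i/h_i > R on the types above it.
Rate on top 1: 0.1915. caterpillars: 0.615 > 0.1915 → include.
Rate on top 2: 0.2505. ants: 0.451 > 0.2505 → include.
Rate on top 3: 0.2693. small beetles: 0.4 > 0.2693 → include.
Optimal diet: termites, caterpillars, ants, small beetles — 4 of 4 types.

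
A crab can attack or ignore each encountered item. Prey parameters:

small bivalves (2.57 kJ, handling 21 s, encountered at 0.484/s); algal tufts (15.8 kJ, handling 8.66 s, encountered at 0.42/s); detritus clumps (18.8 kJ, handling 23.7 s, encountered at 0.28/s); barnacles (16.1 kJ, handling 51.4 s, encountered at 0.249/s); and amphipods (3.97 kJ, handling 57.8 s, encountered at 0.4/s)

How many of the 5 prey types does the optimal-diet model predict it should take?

1

E/h in descending order: algal tufts 1.82, detritus clumps 0.793, barnacles 0.313, small bivalves 0.122, amphipods 0.0687 kJ/s. The optimal diet is the largest prefix of this list for which every included type satisfies E_i/h_i > R on the types above it.
Rate on top 1: 1.431. detritus clumps: 0.793 < 1.431 → exclude; stop.
Optimal diet: algal tufts — 1 of 5 types.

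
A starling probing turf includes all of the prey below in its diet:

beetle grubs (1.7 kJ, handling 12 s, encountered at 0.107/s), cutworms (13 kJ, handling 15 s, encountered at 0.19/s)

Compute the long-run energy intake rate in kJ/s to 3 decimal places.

0.517 kJ/s

R = Σλ_iE_i / (1 + Σλ_ih_i)
Numerator: 0.107×1.7 + 0.19×13 = 2.652
Denominator: 1 + 0.107×12 + 0.19×15 = 5.134
R = 2.652/5.134 = 0.5165 kJ/s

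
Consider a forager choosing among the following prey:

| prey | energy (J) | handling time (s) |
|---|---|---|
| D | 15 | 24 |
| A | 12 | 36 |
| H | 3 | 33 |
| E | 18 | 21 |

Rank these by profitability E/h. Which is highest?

Profitability E/h (J/s): D = 15/24 = 0.625, A = 12/36 = 0.333, H = 3/33 = 0.0909, E = 18/21 = 0.857.
Ranked: E > D > A > H.

E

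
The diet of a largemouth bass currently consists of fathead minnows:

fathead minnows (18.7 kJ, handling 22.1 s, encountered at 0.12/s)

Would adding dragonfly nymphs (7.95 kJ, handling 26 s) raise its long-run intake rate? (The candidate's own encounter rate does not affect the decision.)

No

Current rate: (0.12×18.7)/(1 + 0.12×22.1) = 0.6145 kJ/s.
Profitability of dragonfly nymphs: 7.95/26 = 0.3058 kJ/s.
0.3058 < 0.6145, so adding dragonfly nymphs would lower the average — exclude it.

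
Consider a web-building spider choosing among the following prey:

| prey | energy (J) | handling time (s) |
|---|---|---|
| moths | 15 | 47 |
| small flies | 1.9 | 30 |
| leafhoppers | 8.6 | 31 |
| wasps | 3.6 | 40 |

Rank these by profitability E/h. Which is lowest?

Profitability E/h (J/s): moths = 15/47 = 0.319, small flies = 1.9/30 = 0.0633, leafhoppers = 8.6/31 = 0.277, wasps = 3.6/40 = 0.09.
Ranked: moths > leafhoppers > wasps > small flies.

small flies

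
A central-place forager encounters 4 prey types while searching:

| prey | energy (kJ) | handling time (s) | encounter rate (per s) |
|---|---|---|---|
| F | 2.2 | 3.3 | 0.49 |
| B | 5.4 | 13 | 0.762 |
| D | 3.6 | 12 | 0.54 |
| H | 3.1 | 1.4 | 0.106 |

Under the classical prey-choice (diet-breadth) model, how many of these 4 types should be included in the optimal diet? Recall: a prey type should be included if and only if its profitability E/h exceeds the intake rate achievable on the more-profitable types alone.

2

Rank by E/h (kJ/s): H 2.21, F 0.667, B 0.415, D 0.3. Include each in turn until the next type's E/h falls below the running intake rate.
Rate on top 1: 0.2861. F: 0.667 > 0.2861 → include.
Rate on top 2: 0.5086. B: 0.415 < 0.5086 → exclude; stop.
Optimal diet: H, F — 2 of 4 types.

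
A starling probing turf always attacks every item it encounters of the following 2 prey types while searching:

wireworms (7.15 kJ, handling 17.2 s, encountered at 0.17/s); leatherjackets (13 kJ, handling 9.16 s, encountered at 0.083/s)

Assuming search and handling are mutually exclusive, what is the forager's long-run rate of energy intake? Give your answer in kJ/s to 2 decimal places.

0.49 kJ/s

R = Σλ_iE_i / (1 + Σλ_ih_i)
Numerator: 0.17×7.15 + 0.083×13 = 2.295
Denominator: 1 + 0.17×17.2 + 0.083×9.16 = 4.684
R = 2.295/4.684 = 0.4898 kJ/s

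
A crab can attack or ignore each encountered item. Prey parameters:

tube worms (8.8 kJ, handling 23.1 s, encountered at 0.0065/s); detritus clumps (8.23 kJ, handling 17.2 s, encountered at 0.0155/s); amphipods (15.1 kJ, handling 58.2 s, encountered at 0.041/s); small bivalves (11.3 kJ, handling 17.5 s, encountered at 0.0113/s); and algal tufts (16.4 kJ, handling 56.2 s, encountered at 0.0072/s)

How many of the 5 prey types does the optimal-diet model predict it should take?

E/h in descending order: small bivalves 0.646, detritus clumps 0.478, tube worms 0.381, algal tufts 0.292, amphipods 0.259 kJ/s. The optimal diet is the largest prefix of this list for which every included type satisfies E_i/h_i > R on the types above it.
Rate on top 1: 0.1066. detritus clumps: 0.478 > 0.1066 → include.
Rate on top 2: 0.1743. tube worms: 0.381 > 0.1743 → include.
Rate on top 3: 0.1935. algal tufts: 0.292 > 0.1935 → include.
Rate on top 4: 0.2132. amphipods: 0.259 > 0.2132 → include.
Optimal diet: small bivalves, detritus clumps, tube worms, algal tufts, amphipods — 5 of 5 types.

5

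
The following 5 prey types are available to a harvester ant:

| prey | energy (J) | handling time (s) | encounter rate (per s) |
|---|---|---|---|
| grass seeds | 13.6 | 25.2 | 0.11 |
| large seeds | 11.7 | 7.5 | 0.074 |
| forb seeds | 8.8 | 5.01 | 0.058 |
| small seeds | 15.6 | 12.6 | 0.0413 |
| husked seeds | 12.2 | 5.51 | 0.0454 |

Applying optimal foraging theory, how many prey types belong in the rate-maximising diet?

Profitabilities (E/h, J/s): husked seeds 2.21, forb seeds 1.76, large seeds 1.56, small seeds 1.24, grass seeds 0.54. Add prey in this order while the next type's profitability exceeds the intake rate on those already taken.
Rate on top 1: 0.443. forb seeds: 1.76 > 0.443 → include.
Rate on top 2: 0.6908. large seeds: 1.56 > 0.6908 → include.
Rate on top 3: 0.921. small seeds: 1.24 > 0.921 → include.
Rate on top 4: 0.984. grass seeds: 0.54 < 0.984 → exclude; stop.
Optimal diet: husked seeds, forb seeds, large seeds, small seeds — 4 of 5 types.

4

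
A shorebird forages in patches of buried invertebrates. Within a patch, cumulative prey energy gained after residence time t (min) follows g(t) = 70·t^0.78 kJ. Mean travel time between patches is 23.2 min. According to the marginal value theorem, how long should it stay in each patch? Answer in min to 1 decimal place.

Maximise g(t)/(T+t): set derivative to zero → g'(t)(T+t) = g(t).
g'(t) = 0.78·70·t^-0.22. Setting 0.78·70·t^-0.22 = 70·t^0.78/(23.2+t) gives 0.78(23.2+t) = t, so 0.22·t = 0.78×23.2.
t* = 0.78×23.2/0.22 = 82.25 min.

82.3 min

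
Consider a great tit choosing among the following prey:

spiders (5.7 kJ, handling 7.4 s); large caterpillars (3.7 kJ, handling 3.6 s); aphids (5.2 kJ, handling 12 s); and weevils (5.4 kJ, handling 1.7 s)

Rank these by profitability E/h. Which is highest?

Profitability E/h (kJ/s): spiders = 5.7/7.4 = 0.77, large caterpillars = 3.7/3.6 = 1.03, aphids = 5.2/12 = 0.433, weevils = 5.4/1.7 = 3.18.
Ranked: weevils > large caterpillars > spiders > aphids.

weevils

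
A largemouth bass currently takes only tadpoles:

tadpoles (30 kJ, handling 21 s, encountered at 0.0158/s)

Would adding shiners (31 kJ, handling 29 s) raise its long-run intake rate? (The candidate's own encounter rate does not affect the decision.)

Yes

On tadpoles alone, R = ΣλE/(1+Σλh) = 0.474/1.332 = 0.3559 kJ/s.
shiners: E/h = 31/29 = 1.069 kJ/s.
1.069 > 0.3559, so adding shiners raises the average — include it.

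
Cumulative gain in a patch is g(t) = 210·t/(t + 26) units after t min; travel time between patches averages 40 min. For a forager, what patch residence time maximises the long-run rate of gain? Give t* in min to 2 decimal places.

By the marginal value theorem, leave when the instantaneous gain rate g'(t) equals the habitat-wide average g(t)/(T + t).
g'(t) = 210·26/(t + 26)². Setting 210·26/(t+26)² = 210t/[(t+26)(40+t)] gives 26(40+t) = t(t+26), so t² = 26×40 = 1040.
t* = √1040 = 32.25 min.

32.25 min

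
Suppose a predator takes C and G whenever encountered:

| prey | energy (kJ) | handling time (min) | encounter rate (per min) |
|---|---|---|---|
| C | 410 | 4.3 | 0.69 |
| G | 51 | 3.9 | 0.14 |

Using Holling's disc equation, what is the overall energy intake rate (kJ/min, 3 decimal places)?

Energy encountered per unit search time: 0.69×410 + 0.14×51 = 290 kJ/min.
Handling time per unit search time: 0.69×4.3 + 0.14×3.9 = 3.513.
Rate = 290/(1 + 3.513) = 64.27 kJ/min.

64.268 kJ/min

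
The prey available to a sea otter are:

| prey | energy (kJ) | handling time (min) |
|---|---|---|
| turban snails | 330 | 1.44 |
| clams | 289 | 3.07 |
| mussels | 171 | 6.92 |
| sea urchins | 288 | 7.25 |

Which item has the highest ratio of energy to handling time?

Profitability E/h (kJ/min): turban snails = 330/1.44 = 229, clams = 289/3.07 = 94.1, mussels = 171/6.92 = 24.7, sea urchins = 288/7.25 = 39.7.
Ranked: turban snails > clams > sea urchins > mussels.

turban snails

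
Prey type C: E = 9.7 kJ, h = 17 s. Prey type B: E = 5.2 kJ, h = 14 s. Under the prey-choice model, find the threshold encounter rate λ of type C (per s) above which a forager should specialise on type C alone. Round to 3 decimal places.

0.110 per s

At the threshold, the rate on type C alone equals the profitability of type B: λ·9.7/(1 + λ·17) = 5.2/14 = 0.3714.
Rearranging, λ(9.7 − 0.3714×17) = 0.3714, so λ = 0.3714/3.386 = 0.1097 per s.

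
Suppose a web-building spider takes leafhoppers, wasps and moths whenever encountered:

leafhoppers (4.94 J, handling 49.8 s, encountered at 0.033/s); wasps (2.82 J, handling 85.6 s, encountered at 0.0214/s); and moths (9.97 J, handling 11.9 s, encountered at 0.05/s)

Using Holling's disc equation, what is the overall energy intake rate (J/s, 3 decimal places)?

0.142 J/s

R = (0.033×4.94 + 0.0214×2.82 + 0.05×9.97) / (1 + 0.033×49.8 + 0.0214×85.6 + 0.05×11.9) = 0.7219/5.07 = 0.1424 J/s.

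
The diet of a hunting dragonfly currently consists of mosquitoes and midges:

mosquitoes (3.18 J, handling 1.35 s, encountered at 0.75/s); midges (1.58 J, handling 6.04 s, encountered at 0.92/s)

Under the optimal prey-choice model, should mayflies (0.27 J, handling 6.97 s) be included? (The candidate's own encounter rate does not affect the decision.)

Intake rate on the current diet: R = (0.75×3.18 + 0.92×1.58) / (1 + 0.75×1.35 + 0.92×6.04) = 3.839/7.569 = 0.5071 J/s.
mayflies: E/h = 0.27/6.97 = 0.03874 J/s.
Since 0.03874 < R, time spent handling mayflies is better spent searching.

No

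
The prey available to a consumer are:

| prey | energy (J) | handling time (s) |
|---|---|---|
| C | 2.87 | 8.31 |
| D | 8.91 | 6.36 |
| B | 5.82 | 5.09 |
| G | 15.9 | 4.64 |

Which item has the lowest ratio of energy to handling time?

Profitability E/h (J/s): C = 2.87/8.31 = 0.345, D = 8.91/6.36 = 1.4, B = 5.82/5.09 = 1.14, G = 15.9/4.64 = 3.43.
Ranked: G > D > B > C.

C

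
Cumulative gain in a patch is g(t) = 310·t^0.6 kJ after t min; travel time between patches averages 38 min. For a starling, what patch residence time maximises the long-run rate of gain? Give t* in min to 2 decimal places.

Optimal t* satisfies g'(t*) = g(t*)/(T + t*).
g'(t) = 0.6·310·t^-0.4. Setting 0.6·310·t^-0.4 = 310·t^0.6/(38+t) gives 0.6(38+t) = t, so 0.40·t = 0.6×38.
t* = 0.6×38/0.40 = 57 min.

57.00 min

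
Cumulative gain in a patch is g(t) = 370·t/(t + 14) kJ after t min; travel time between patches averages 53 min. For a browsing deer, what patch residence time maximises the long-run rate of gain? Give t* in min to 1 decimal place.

Maximise g(t)/(T+t): set derivative to zero → g'(t)(T+t) = g(t).
g'(t) = 370·14/(t + 14)². Setting 370·14/(t+14)² = 370t/[(t+14)(53+t)] gives 14(53+t) = t(t+14), so t² = 14×53 = 742.
t* = √742 = 27.24 min.

27.2 min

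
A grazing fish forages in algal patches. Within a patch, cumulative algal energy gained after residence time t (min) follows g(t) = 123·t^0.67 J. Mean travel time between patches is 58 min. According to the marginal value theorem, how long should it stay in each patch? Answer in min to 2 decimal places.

117.76 min

By the marginal value theorem, leave when the instantaneous gain rate g'(t) equals the habitat-wide average g(t)/(T + t).
g'(t) = 0.67·123·t^-0.33. Setting 0.67·123·t^-0.33 = 123·t^0.67/(58+t) gives 0.67(58+t) = t, so 0.33·t = 0.67×58.
t* = 0.67×58/0.33 = 117.8 min.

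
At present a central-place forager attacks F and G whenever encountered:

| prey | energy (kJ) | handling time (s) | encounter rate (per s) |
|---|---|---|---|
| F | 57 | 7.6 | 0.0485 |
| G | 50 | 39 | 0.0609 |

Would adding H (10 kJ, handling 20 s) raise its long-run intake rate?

Intake rate on the current diet: R = (0.0485×57 + 0.0609×50) / (1 + 0.0485×7.6 + 0.0609×39) = 5.809/3.744 = 1.552 kJ/s.
Profitability of H: 10/20 = 0.5 kJ/s.
0.5 < 1.552, so adding H would lower the average — exclude it.

No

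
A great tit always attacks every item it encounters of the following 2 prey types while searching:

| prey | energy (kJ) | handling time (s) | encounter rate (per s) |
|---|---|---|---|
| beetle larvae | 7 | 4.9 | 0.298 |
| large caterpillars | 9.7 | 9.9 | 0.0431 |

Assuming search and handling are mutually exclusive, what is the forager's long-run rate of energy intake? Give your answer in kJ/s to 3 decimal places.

0.867 kJ/s

Energy encountered per unit search time: 0.298×7 + 0.0431×9.7 = 2.504 kJ/s.
Handling time per unit search time: 0.298×4.9 + 0.0431×9.9 = 1.887.
Rate = 2.504/(1 + 1.887) = 0.8674 kJ/s.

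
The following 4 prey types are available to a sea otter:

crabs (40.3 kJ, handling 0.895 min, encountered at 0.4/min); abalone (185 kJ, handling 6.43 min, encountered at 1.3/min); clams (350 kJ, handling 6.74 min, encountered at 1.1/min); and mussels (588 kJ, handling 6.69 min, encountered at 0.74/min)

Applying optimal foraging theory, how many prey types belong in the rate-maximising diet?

1

Rank by E/h (kJ/min): mussels 87.9, clams 51.9, crabs 45, abalone 28.8. Include each in turn until the next type's E/h falls below the running intake rate.
Rate on top 1: 73.12. clams: 51.9 < 73.12 → exclude; stop.
Optimal diet: mussels — 1 of 4 types.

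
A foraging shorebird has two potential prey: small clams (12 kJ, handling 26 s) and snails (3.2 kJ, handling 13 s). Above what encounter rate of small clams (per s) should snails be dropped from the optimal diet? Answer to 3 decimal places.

Drop snails once their profitability E₂/h₂ falls below the rate achievable on small clams alone: E₂/h₂ = λE₁/(1 + λh₁).
Solve for λ: λE₁h₂ = E₂(1 + λh₁) → λ(E₁h₂ − E₂h₁) = E₂ → λ = E₂/(E₁h₂ − E₂h₁).
λ = 3.2/(12×13 − 3.2×26) = 3.2/72.8 = 0.04396 per s.

0.044 per s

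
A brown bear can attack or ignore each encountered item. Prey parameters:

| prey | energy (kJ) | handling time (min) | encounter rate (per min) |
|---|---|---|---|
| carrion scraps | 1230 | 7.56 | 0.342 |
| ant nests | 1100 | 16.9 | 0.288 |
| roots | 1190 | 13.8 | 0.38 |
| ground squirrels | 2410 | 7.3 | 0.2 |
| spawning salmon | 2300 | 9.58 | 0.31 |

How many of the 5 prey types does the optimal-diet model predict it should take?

2

Rank by E/h (kJ/min): ground squirrels 330, spawning salmon 240, carrion scraps 163, roots 86.2, ant nests 65.1. Include each in turn until the next type's E/h falls below the running intake rate.
Rate on top 1: 195.9. spawning salmon: 240 > 195.9 → include.
Rate on top 2: 220.1. carrion scraps: 163 < 220.1 → exclude; stop.
Optimal diet: ground squirrels, spawning salmon — 2 of 5 types.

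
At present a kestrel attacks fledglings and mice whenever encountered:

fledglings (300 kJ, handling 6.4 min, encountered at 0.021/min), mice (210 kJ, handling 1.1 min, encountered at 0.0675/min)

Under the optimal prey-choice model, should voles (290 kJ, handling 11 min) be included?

Current rate: (0.021×300 + 0.0675×210)/(1 + 0.021×6.4 + 0.0675×1.1) = 16.94 kJ/min.
Profitability of voles: 290/11 = 26.36 kJ/min.
Since 26.36 > R, including voles increases the long-run rate.

Yes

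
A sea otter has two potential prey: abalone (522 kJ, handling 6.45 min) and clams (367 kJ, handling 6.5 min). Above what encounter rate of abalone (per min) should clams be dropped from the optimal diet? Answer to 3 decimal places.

0.358 per min

Drop clams once their profitability E₂/h₂ falls below the rate achievable on abalone alone: E₂/h₂ = λE₁/(1 + λh₁).
Solve for λ: λE₁h₂ = E₂(1 + λh₁) → λ(E₁h₂ − E₂h₁) = E₂ → λ = E₂/(E₁h₂ − E₂h₁).
λ = 367/(522×6.5 − 367×6.45) = 367/1026 = 0.3578 per min.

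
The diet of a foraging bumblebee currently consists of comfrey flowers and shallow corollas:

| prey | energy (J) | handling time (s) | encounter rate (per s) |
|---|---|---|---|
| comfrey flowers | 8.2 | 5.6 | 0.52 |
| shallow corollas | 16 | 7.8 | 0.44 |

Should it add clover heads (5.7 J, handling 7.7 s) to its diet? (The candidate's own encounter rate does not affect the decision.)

Current rate: (0.52×8.2 + 0.44×16)/(1 + 0.52×5.6 + 0.44×7.8) = 1.539 J/s.
clover heads: E/h = 5.7/7.7 = 0.7403 J/s.
Since 0.7403 < R, time spent handling clover heads is better spent searching.

No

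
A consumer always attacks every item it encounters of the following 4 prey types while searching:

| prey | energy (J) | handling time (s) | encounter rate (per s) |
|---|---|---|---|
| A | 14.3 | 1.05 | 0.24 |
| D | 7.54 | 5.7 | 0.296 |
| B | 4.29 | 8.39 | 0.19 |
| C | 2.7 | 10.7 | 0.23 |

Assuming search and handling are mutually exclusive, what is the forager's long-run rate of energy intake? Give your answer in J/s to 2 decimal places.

Energy encountered per unit search time: 0.24×14.3 + 0.296×7.54 + 0.19×4.29 + 0.23×2.7 = 7.1 J/s.
Handling time per unit search time: 0.24×1.05 + 0.296×5.7 + 0.19×8.39 + 0.23×10.7 = 5.994.
Rate = 7.1/(1 + 5.994) = 1.015 J/s.

1.02 J/s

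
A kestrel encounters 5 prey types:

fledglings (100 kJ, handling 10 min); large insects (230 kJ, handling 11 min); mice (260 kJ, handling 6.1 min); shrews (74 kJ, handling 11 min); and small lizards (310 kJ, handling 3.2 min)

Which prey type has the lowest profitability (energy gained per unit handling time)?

shrews

In descending order of E/h:
small lizards: 310/3.2 = 96.9 kJ/min
mice: 260/6.1 = 42.6 kJ/min
large insects: 230/11 = 20.9 kJ/min
fledglings: 100/10 = 10 kJ/min
shrews: 74/11 = 6.73 kJ/min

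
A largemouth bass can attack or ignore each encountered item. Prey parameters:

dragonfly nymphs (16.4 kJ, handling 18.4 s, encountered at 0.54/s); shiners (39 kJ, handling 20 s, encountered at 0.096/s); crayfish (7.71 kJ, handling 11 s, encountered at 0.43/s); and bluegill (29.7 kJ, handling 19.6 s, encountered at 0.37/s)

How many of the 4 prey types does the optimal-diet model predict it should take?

2

E/h in descending order: shiners 1.95, bluegill 1.52, dragonfly nymphs 0.891, crayfish 0.701 kJ/s. The optimal diet is the largest prefix of this list for which every included type satisfies E_i/h_i > R on the types above it.
Rate on top 1: 1.282. bluegill: 1.52 > 1.282 → include.
Rate on top 2: 1.448. dragonfly nymphs: 0.891 < 1.448 → exclude; stop.
Optimal diet: shiners, bluegill — 2 of 4 types.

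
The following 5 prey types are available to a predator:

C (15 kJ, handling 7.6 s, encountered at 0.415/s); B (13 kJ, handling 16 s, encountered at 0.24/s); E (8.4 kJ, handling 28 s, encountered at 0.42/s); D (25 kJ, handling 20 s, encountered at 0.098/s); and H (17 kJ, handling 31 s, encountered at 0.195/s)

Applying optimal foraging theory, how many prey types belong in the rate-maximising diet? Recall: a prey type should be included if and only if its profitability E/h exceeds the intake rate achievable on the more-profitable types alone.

E/h in descending order: C 1.97, D 1.25, B 0.812, H 0.548, E 0.3 kJ/s. The optimal diet is the largest prefix of this list for which every included type satisfies E_i/h_i > R on the types above it.
Rate on top 1: 1.499. D: 1.25 < 1.499 → exclude; stop.
Optimal diet: C — 1 of 5 types.

1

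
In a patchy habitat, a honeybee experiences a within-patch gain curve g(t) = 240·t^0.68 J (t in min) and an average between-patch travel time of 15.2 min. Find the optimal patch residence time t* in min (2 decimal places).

By the marginal value theorem, leave when the instantaneous gain rate g'(t) equals the habitat-wide average g(t)/(T + t).
g'(t) = 0.68·240·t^-0.32. Setting 0.68·240·t^-0.32 = 240·t^0.68/(15.2+t) gives 0.68(15.2+t) = t, so 0.32·t = 0.68×15.2.
t* = 0.68×15.2/0.32 = 32.3 min.

32.30 min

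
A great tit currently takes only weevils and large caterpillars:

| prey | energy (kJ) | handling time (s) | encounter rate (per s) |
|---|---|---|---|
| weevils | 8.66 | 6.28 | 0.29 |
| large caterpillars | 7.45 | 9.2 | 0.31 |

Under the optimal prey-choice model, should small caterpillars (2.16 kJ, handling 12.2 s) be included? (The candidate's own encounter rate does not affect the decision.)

Intake rate on the current diet: R = (0.29×8.66 + 0.31×7.45) / (1 + 0.29×6.28 + 0.31×9.2) = 4.821/5.673 = 0.8498 kJ/s.
Profitability of small caterpillars: 2.16/12.2 = 0.177 kJ/s.
0.177 < 0.8498, so adding small caterpillars would lower the average — exclude it.

No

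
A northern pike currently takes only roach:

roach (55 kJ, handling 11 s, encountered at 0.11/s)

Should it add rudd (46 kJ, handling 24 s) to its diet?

No

On roach alone, R = ΣλE/(1+Σλh) = 6.05/2.21 = 2.738 kJ/s.
rudd: E/h = 46/24 = 1.917 kJ/s.
Since 1.917 < R, time spent handling rudd is better spent searching.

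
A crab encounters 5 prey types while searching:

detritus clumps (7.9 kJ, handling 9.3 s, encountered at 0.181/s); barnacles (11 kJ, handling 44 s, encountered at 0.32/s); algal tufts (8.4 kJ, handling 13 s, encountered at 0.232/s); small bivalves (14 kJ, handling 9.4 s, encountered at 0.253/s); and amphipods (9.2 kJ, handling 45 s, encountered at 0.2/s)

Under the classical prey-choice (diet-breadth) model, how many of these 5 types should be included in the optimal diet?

E/h in descending order: small bivalves 1.49, detritus clumps 0.849, algal tufts 0.646, barnacles 0.25, amphipods 0.204 kJ/s. The optimal diet is the largest prefix of this list for which every included type satisfies E_i/h_i > R on the types above it.
Rate on top 1: 1.048. detritus clumps: 0.849 < 1.048 → exclude; stop.
Optimal diet: small bivalves — 1 of 5 types.

1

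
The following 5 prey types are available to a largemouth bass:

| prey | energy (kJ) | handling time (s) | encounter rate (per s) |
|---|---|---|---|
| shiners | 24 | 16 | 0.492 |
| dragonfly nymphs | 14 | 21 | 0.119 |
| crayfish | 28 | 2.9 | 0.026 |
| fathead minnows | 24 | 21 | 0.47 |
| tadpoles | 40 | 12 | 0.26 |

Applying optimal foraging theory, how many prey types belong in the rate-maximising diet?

Rank by E/h (kJ/s): crayfish 9.66, tadpoles 3.33, shiners 1.5, fathead minnows 1.14, dragonfly nymphs 0.667. Include each in turn until the next type's E/h falls below the running intake rate.
Rate on top 1: 0.677. tadpoles: 3.33 > 0.677 → include.
Rate on top 2: 2.652. shiners: 1.5 < 2.652 → exclude; stop.
Optimal diet: crayfish, tadpoles — 2 of 5 types.

2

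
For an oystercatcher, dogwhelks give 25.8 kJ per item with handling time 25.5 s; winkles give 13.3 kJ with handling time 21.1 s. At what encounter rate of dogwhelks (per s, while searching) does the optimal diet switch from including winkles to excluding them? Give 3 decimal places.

0.065 per s

Drop winkles once their profitability E₂/h₂ falls below the rate achievable on dogwhelks alone: E₂/h₂ = λE₁/(1 + λh₁).
Solve for λ: λE₁h₂ = E₂(1 + λh₁) → λ(E₁h₂ − E₂h₁) = E₂ → λ = E₂/(E₁h₂ − E₂h₁).
λ = 13.3/(25.8×21.1 − 13.3×25.5) = 13.3/205.2 = 0.06481 per s.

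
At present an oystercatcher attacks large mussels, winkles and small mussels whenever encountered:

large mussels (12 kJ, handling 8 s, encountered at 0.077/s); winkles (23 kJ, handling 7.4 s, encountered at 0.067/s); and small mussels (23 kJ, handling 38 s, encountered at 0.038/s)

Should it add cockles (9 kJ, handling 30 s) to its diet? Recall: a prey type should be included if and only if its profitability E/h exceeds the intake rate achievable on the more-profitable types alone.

On large mussels, winkles and small mussels alone, R = ΣλE/(1+Σλh) = 3.339/3.556 = 0.939 kJ/s.
Profitability of cockles: 9/30 = 0.3 kJ/s.
Since 0.3 < R, time spent handling cockles is better spent searching.

No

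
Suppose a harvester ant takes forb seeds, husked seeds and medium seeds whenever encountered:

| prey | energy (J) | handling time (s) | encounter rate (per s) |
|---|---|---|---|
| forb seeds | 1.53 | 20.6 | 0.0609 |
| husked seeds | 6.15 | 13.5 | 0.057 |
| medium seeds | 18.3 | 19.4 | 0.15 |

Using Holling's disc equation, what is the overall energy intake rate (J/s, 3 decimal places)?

0.537 J/s

R = (0.0609×1.53 + 0.057×6.15 + 0.15×18.3) / (1 + 0.0609×20.6 + 0.057×13.5 + 0.15×19.4) = 3.189/5.934 = 0.5374 J/s.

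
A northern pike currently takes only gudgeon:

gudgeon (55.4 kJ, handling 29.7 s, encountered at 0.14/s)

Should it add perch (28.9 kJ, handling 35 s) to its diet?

No

On gudgeon alone, R = ΣλE/(1+Σλh) = 7.756/5.158 = 1.504 kJ/s.
Profitability of perch: 28.9/35 = 0.8257 kJ/s.
0.8257 < 1.504, so adding perch would lower the average — exclude it.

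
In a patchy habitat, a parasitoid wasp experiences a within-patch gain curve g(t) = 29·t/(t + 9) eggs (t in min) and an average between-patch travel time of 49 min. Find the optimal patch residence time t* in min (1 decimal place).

21.0 min

Maximise g(t)/(T+t): set derivative to zero → g'(t)(T+t) = g(t).
g'(t) = 29·9/(t + 9)². Setting 29·9/(t+9)² = 29t/[(t+9)(49+t)] gives 9(49+t) = t(t+9), so t² = 9×49 = 441.
t* = √441 = 21 min.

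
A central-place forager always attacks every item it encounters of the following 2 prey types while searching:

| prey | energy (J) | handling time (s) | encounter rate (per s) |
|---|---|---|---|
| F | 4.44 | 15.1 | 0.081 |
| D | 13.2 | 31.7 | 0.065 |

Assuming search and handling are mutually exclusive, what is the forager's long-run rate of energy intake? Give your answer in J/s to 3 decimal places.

0.284 J/s

R = (0.081×4.44 + 0.065×13.2) / (1 + 0.081×15.1 + 0.065×31.7) = 1.218/4.284 = 0.2843 J/s.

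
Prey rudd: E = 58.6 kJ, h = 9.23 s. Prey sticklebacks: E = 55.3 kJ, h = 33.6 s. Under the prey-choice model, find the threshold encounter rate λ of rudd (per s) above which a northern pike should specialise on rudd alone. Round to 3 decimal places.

0.038 per s

At the threshold, the rate on rudd alone equals the profitability of sticklebacks: λ·58.6/(1 + λ·9.23) = 55.3/33.6 = 1.646.
Rearranging, λ(58.6 − 1.646×9.23) = 1.646, so λ = 1.646/43.41 = 0.03791 per s.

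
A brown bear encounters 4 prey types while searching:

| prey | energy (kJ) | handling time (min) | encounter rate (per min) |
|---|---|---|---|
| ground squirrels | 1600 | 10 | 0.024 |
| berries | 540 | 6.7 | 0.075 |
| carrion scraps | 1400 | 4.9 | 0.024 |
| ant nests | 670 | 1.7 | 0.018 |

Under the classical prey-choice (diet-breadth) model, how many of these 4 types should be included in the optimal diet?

E/h in descending order: ant nests 394, carrion scraps 286, ground squirrels 160, berries 80.6 kJ/min. The optimal diet is the largest prefix of this list for which every included type satisfies E_i/h_i > R on the types above it.
Rate on top 1: 11.7. carrion scraps: 286 > 11.7 → include.
Rate on top 2: 39.77. ground squirrels: 160 > 39.77 → include.
Rate on top 3: 60.55. berries: 80.6 > 60.55 → include.
Optimal diet: ant nests, carrion scraps, ground squirrels, berries — 4 of 4 types.

4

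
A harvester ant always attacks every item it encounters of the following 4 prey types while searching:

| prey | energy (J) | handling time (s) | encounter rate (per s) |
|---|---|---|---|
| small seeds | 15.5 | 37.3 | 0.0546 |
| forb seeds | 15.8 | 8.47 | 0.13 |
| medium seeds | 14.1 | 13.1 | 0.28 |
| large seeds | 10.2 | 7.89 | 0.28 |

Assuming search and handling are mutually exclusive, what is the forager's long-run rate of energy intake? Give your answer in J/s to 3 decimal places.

0.969 J/s

R = (0.0546×15.5 + 0.13×15.8 + 0.28×14.1 + 0.28×10.2) / (1 + 0.0546×37.3 + 0.13×8.47 + 0.28×13.1 + 0.28×7.89) = 9.704/10.01 = 0.969 J/s.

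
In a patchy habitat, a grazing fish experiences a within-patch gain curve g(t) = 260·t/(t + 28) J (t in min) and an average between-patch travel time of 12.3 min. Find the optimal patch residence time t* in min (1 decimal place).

18.6 min

By the marginal value theorem, leave when the instantaneous gain rate g'(t) equals the habitat-wide average g(t)/(T + t).
g'(t) = 260·28/(t + 28)². Setting 260·28/(t+28)² = 260t/[(t+28)(12.3+t)] gives 28(12.3+t) = t(t+28), so t² = 28×12.3 = 344.4.
t* = √344.4 = 18.56 min.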